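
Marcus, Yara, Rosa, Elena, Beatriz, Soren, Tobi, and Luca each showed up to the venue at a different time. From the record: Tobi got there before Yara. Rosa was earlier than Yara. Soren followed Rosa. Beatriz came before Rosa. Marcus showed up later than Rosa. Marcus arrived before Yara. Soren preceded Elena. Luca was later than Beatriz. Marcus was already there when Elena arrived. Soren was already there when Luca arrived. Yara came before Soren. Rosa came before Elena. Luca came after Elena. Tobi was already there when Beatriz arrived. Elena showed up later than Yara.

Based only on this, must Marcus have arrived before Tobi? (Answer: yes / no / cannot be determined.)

no

Tracing the constraints gives Tobi → Beatriz → Rosa → Marcus, so Tobi must come before Marcus.
That means Marcus cannot be before Tobi.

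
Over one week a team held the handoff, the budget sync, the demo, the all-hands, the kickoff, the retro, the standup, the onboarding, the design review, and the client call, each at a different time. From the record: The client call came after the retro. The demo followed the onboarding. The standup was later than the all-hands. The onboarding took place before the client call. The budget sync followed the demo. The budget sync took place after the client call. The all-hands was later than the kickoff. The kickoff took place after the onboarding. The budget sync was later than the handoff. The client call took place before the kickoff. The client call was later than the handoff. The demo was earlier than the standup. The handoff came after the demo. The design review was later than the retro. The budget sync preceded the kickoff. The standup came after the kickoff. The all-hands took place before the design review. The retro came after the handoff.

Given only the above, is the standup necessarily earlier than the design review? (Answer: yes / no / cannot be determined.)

cannot be determined

No chain of stated constraints runs from the standup to the design review, and none runs from the design review to the standup either.
So the relative order of the standup and the design review is not fixed by the given facts.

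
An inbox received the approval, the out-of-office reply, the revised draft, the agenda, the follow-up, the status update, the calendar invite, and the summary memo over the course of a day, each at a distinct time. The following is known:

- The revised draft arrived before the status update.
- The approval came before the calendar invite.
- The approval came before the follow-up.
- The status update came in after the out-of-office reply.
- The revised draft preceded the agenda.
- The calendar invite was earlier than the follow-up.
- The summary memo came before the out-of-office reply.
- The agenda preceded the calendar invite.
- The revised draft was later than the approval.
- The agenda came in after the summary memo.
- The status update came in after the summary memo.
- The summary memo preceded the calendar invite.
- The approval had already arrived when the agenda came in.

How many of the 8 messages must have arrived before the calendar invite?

4

Directly stated before the calendar invite: the agenda, the approval, and the summary memo.
The revised draft reaches the calendar invite via the revised draft → the agenda → the calendar invite.
That's the agenda, the approval, the revised draft, and the summary memo — 4 in all.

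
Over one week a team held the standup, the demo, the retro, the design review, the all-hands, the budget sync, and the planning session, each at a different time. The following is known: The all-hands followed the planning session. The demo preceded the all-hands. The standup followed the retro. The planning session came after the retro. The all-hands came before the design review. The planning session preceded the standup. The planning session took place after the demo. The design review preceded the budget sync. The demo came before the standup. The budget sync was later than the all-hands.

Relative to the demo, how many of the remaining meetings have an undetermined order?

Forced after the demo: the all-hands, the budget sync, the design review, the planning session, and the standup.
That leaves the retro with no forced order relative to the demo — 1.

1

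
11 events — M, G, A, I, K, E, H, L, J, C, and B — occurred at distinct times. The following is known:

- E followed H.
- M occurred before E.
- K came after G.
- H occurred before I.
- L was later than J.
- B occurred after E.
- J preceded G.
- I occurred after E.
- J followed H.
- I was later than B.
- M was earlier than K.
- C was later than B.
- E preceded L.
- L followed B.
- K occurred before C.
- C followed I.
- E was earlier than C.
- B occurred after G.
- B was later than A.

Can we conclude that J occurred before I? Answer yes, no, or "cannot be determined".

yes

Chain the constraints: J → G → B → I. Each link is directly stated, so J comes before I.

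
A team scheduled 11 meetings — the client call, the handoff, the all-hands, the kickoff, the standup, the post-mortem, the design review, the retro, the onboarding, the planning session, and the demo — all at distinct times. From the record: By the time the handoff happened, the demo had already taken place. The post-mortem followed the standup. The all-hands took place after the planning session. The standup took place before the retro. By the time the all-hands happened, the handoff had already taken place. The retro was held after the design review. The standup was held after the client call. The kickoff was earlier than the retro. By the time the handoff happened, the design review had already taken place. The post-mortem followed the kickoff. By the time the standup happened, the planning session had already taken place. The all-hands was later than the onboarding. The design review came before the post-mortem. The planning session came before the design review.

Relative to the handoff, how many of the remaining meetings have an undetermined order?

6

Forced before the handoff: the demo, the design review, and the planning session; forced after the handoff: the all-hands.
That leaves the client call, the kickoff, the onboarding, the post-mortem, the retro, and the standup with no forced order relative to the handoff — 6.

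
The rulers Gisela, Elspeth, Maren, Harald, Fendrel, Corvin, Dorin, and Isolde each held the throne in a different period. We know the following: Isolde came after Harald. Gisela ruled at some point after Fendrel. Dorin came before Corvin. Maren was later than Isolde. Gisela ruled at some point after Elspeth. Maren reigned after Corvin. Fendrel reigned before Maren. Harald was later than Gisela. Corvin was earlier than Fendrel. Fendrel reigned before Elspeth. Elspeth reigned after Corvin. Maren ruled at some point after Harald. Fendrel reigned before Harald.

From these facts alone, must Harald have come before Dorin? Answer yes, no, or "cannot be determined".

Tracing the constraints gives Dorin → Corvin → Fendrel → Harald, so Dorin must come before Harald.
That means Harald cannot be before Dorin.

no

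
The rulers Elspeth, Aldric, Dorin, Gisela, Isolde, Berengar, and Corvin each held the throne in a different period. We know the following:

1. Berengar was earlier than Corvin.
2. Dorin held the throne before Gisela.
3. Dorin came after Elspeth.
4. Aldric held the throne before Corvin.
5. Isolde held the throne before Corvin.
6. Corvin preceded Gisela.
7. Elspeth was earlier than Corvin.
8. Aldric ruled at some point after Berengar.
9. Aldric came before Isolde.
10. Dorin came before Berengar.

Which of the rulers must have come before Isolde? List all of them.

Aldric, Berengar, Dorin, Elspeth

Directly stated before Isolde: Aldric.
Berengar reaches Isolde via Berengar → Aldric → Isolde.
Dorin reaches Isolde via Dorin → Berengar → Aldric → Isolde.
Elspeth reaches Isolde via Elspeth → Dorin → Berengar → Aldric → Isolde.
No chain forces Gisela (or any of the others) ahead of Isolde.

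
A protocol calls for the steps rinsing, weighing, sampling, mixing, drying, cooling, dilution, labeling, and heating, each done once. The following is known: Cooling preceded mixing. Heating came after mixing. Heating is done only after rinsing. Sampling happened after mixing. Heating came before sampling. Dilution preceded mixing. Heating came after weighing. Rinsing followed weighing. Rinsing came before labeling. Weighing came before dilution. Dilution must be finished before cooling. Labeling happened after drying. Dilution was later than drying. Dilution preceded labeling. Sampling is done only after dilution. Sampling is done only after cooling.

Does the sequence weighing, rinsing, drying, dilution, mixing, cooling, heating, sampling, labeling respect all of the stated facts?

The constraints require cooling before mixing, but in the proposed sequence mixing appears ahead of cooling. That one violation is enough.

no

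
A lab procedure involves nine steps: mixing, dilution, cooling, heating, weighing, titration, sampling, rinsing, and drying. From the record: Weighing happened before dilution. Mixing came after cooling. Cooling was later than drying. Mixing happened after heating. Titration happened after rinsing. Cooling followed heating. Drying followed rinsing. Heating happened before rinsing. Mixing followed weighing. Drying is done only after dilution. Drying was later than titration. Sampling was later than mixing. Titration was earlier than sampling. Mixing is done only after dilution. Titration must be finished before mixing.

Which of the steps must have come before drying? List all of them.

Directly stated before drying: dilution, rinsing, and titration.
Heating reaches drying via heating → rinsing → drying.
Weighing reaches drying via weighing → dilution → drying.

dilution, heating, rinsing, titration, weighing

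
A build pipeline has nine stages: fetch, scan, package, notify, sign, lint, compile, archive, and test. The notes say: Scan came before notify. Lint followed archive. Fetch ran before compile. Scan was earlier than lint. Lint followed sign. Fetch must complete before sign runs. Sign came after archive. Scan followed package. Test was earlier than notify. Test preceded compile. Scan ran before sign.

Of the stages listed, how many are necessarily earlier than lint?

5

Directly stated before lint: archive, scan, and sign.
Fetch reaches lint via fetch → sign → lint.
Package reaches lint via package → scan → lint.
No chain forces test (or any of the others) ahead of lint.
That's archive, fetch, package, scan, and sign — 5 in all.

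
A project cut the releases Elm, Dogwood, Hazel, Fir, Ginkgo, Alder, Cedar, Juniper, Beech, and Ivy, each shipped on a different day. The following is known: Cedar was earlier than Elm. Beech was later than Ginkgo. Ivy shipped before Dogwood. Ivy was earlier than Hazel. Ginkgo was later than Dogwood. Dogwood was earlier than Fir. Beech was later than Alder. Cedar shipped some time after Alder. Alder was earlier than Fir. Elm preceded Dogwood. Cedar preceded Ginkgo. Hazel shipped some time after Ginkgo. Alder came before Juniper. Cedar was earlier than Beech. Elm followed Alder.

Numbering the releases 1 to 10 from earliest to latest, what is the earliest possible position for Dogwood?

Alder, Cedar, Elm, and Ivy must all come before Dogwood — 4 forced predecessors.
Nothing else is forced ahead of Dogwood, so its earliest slot is position 4 + 1 = 5.

5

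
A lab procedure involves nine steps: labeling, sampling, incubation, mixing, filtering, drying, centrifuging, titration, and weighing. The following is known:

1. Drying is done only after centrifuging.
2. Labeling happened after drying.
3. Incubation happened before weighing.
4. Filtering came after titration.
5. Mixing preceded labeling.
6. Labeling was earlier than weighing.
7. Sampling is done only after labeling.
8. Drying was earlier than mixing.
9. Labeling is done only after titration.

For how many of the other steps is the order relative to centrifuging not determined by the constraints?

3

Forced after centrifuging: drying, labeling, mixing, sampling, and weighing.
That leaves filtering, incubation, and titration with no forced order relative to centrifuging — 3.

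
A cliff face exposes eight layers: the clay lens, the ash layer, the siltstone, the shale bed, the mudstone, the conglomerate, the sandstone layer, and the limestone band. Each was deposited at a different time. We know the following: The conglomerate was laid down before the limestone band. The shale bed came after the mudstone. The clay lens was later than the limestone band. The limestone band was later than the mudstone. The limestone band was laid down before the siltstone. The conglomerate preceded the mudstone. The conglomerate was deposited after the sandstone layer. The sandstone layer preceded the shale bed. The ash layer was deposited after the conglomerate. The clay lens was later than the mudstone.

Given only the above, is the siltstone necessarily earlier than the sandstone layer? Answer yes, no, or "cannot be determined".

no

Tracing the constraints gives the sandstone layer → the conglomerate → the limestone band → the siltstone, so the sandstone layer must come before the siltstone.
That means the siltstone cannot be before the sandstone layer.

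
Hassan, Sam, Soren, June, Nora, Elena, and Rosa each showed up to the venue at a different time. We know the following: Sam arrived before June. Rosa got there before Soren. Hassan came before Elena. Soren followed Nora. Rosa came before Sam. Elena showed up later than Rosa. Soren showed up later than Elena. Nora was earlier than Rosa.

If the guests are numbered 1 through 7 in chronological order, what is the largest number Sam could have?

Sam must come before June — 1 guest forced after them.
Everything else can be placed before Sam in some valid order, so Sam can sit as late as position 7 − 1 = 6.

6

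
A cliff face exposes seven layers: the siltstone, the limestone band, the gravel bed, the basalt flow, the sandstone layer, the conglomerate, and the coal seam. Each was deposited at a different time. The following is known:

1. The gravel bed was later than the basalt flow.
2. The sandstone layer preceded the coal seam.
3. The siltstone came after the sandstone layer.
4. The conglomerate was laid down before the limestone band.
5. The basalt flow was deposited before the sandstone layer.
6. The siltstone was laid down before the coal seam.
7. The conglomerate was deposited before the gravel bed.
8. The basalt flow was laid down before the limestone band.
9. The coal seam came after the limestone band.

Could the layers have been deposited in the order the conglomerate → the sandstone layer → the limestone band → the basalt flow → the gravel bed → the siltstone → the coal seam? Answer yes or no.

The constraints require the basalt flow before the sandstone layer, but in the proposed sequence the sandstone layer appears ahead of the basalt flow. That one violation is enough.

no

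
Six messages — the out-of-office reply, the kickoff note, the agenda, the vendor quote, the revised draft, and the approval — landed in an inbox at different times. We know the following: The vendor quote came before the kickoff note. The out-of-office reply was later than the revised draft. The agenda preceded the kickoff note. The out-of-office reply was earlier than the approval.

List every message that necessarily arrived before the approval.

the out-of-office reply, the revised draft

Directly stated before the approval: the out-of-office reply.
The revised draft reaches the approval via the revised draft → the out-of-office reply → the approval.
No chain forces the vendor quote (or any of the others) ahead of the approval.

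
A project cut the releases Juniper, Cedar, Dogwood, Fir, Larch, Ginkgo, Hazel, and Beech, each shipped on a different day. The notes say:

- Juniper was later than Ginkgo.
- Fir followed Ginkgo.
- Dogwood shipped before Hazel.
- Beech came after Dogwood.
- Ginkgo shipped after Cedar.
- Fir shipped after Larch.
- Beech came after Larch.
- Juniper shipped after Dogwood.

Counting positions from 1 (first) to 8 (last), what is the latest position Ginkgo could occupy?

Ginkgo must come before Fir and Juniper — 2 releases forced after it.
Everything else can be placed before Ginkgo in some valid order, so Ginkgo can sit as late as position 8 − 2 = 6.

6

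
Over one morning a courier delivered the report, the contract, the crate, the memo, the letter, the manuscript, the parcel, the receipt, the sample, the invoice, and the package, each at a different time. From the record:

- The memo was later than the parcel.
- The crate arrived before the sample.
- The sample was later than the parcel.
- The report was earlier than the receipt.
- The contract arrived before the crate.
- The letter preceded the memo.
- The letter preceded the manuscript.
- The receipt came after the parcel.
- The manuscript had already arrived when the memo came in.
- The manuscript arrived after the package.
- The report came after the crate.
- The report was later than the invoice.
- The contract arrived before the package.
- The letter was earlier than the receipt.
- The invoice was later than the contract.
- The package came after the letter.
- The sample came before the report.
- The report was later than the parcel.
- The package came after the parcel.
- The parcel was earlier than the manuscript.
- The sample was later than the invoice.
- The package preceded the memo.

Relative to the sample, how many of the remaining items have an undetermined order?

4

Forced before the sample: the contract, the crate, the invoice, and the parcel; forced after the sample: the receipt and the report.
That leaves the letter, the manuscript, the memo, and the package with no forced order relative to the sample — 4.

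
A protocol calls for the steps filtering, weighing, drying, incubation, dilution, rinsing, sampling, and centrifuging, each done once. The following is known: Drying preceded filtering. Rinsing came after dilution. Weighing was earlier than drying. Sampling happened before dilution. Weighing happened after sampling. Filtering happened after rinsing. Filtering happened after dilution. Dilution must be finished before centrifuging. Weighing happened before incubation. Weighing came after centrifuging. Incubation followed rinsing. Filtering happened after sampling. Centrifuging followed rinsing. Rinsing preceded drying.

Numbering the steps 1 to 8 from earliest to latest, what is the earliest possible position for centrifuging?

Dilution, rinsing, and sampling must all come before centrifuging — 3 forced predecessors.
Nothing else is forced ahead of centrifuging, so its earliest slot is position 3 + 1 = 4.

4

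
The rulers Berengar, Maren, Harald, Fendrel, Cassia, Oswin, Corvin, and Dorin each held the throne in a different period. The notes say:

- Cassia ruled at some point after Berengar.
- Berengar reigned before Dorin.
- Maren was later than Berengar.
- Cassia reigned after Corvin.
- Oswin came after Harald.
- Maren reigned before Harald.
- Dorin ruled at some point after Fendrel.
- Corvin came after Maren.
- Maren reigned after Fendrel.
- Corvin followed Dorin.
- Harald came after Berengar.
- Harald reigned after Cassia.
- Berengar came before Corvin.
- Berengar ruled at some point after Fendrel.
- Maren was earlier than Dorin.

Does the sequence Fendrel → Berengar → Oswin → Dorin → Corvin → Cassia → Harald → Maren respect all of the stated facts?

no

The constraints require Maren before Corvin, but in the proposed sequence Corvin appears ahead of Maren. That one violation is enough.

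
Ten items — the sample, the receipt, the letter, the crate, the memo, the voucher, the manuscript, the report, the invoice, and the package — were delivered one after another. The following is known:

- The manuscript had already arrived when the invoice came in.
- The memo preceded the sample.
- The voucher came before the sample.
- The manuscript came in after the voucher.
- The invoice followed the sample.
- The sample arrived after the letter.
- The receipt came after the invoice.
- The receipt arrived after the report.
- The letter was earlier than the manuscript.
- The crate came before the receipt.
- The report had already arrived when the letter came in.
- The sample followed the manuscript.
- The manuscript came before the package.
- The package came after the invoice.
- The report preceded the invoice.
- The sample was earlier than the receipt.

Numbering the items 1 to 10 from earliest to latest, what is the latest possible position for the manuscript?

The manuscript must come before the invoice, the package, the receipt, and the sample — 4 items forced after it.
Everything else can be placed before the manuscript in some valid order, so the manuscript can sit as late as position 10 − 4 = 6.

6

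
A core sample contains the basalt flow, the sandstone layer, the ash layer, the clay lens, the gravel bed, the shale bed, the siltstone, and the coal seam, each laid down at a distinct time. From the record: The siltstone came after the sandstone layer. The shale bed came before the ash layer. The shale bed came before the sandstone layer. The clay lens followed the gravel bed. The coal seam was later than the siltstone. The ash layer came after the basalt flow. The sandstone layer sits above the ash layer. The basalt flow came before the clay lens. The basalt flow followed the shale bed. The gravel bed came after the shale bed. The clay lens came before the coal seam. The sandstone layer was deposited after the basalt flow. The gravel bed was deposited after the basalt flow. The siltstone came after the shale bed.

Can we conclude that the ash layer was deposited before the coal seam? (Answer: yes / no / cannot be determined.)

yes

Chain the constraints: the ash layer → the sandstone layer → the siltstone → the coal seam. Each link is directly stated, so the ash layer comes before the coal seam.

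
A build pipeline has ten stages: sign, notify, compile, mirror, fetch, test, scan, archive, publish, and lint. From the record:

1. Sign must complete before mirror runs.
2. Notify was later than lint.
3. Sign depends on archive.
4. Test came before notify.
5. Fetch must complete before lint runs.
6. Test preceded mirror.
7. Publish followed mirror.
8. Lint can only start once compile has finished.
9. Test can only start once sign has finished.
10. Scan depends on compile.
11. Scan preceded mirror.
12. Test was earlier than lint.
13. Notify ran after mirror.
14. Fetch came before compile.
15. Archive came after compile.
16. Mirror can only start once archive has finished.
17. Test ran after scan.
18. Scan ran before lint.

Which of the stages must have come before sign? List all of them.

Directly stated before sign: archive.
Compile reaches sign via compile → archive → sign.
Fetch reaches sign via fetch → compile → archive → sign.
No chain forces publish (or any of the others) ahead of sign.

archive, compile, fetch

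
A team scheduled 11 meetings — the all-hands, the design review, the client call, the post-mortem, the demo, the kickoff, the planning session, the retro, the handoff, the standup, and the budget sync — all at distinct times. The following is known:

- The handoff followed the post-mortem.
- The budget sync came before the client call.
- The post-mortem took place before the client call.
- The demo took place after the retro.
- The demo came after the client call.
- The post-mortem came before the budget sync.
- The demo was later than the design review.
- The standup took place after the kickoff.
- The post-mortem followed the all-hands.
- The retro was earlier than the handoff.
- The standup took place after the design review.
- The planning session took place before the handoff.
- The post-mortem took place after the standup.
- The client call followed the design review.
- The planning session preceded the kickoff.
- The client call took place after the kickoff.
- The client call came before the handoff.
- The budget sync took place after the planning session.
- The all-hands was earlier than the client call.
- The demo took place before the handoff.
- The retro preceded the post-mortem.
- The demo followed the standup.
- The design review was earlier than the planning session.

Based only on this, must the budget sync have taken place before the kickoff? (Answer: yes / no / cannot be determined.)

no

Tracing the constraints gives the kickoff → the standup → the post-mortem → the budget sync, so the kickoff must come before the budget sync.
That means the budget sync cannot be before the kickoff.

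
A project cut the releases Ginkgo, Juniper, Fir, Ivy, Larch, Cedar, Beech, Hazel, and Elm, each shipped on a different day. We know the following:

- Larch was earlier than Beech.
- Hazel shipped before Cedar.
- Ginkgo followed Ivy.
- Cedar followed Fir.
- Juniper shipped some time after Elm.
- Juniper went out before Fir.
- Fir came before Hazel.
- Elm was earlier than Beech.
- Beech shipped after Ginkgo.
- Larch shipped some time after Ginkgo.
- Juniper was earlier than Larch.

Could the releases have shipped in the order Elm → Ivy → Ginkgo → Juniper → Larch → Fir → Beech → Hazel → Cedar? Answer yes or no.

Check each stated constraint against the proposed order — e.g. Ginkgo is ahead of Beech; Elm is ahead of Beech. Every pair is in the required order; nothing is violated.

yes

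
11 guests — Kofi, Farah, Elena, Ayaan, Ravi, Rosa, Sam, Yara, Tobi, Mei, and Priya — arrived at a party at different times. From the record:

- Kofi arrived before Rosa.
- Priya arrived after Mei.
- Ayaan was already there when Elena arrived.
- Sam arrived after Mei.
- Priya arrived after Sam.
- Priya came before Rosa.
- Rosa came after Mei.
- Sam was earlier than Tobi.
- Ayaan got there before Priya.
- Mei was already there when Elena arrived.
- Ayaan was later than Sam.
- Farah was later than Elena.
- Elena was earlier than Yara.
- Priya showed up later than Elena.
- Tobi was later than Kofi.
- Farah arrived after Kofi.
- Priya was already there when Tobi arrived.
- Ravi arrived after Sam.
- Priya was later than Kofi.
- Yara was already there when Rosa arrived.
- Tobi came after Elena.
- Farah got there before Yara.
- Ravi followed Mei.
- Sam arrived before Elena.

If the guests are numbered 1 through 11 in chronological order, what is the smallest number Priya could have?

Ayaan, Elena, Kofi, Mei, and Sam must all come before Priya — 5 forced predecessors.
Nothing else is forced ahead of Priya, so their earliest slot is position 5 + 1 = 6.

6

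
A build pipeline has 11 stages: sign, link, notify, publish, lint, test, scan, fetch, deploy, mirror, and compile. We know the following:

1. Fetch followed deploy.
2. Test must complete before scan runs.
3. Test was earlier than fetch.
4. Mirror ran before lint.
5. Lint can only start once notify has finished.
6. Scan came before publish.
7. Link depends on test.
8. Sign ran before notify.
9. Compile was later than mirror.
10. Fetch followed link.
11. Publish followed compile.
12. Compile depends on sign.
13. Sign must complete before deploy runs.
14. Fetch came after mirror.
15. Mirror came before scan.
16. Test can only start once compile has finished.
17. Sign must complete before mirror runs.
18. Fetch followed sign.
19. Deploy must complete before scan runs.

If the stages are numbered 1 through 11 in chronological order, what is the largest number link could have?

Link must come before fetch — 1 stage forced after it.
Everything else can be placed before link in some valid order, so link can sit as late as position 11 − 1 = 10.

10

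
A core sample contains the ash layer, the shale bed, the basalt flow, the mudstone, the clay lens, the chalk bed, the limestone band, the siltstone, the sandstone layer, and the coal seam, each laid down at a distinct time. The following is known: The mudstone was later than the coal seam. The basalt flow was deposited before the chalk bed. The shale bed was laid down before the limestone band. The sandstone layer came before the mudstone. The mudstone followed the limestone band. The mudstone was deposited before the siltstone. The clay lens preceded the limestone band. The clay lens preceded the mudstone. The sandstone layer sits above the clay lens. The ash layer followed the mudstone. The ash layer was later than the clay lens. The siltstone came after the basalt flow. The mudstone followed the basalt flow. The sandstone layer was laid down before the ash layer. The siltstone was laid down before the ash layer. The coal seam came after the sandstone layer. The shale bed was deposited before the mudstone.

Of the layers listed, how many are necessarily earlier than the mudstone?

Directly stated before the mudstone: the basalt flow, the clay lens, the coal seam, the limestone band, the sandstone layer, and the shale bed.
That's the basalt flow, the clay lens, the coal seam, the limestone band, the sandstone layer, and the shale bed — 6 in all.

6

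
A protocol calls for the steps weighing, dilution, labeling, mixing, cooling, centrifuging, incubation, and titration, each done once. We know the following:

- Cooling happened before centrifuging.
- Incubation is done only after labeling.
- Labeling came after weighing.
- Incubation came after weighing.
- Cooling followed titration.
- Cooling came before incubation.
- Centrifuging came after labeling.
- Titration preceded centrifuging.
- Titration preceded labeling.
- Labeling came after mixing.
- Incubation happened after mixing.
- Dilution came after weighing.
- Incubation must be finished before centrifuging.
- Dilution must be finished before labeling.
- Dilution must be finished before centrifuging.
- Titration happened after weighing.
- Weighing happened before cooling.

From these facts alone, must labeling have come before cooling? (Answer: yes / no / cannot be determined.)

cannot be determined

No chain of stated constraints runs from labeling to cooling, and none runs from cooling to labeling either.
So the relative order of labeling and cooling is not fixed by the given facts.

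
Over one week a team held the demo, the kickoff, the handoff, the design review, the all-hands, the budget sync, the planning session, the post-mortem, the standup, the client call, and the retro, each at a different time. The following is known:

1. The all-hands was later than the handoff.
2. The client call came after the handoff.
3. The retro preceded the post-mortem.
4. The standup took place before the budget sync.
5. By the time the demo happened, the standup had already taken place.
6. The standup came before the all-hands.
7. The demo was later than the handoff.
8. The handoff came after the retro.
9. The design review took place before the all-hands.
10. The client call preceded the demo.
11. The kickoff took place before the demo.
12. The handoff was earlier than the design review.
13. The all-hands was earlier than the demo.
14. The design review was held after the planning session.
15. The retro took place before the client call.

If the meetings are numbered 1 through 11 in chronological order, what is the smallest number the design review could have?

The handoff, the planning session, and the retro must all come before the design review — 3 forced predecessors.
Nothing else is forced ahead of the design review, so its earliest slot is position 3 + 1 = 4.

4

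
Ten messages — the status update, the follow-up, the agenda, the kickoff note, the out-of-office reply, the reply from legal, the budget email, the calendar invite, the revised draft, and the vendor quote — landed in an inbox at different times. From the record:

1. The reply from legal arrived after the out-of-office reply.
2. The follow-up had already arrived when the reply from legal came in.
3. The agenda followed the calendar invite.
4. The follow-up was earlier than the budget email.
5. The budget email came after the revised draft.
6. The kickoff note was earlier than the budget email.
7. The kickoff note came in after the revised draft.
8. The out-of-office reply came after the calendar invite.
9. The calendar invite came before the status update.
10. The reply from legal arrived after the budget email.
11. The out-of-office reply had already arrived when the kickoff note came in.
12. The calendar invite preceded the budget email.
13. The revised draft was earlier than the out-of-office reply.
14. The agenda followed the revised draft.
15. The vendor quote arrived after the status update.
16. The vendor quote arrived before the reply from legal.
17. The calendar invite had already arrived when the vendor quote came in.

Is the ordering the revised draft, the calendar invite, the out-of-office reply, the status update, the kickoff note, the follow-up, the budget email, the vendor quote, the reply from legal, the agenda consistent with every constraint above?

Check each stated constraint against the proposed order — e.g. the calendar invite is ahead of the agenda; the revised draft is ahead of the agenda. Every pair is in the required order; nothing is violated.

yes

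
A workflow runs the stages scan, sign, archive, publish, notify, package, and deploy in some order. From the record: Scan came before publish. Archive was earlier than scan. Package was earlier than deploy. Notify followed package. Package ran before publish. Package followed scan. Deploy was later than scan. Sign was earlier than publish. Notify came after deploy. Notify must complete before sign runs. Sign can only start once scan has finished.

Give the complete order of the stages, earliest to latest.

The constraints fix every adjacent pair, so only one ordering works:
archive → scan → package → deploy → notify → sign → publish.

archive, scan, package, deploy, notify, sign, publish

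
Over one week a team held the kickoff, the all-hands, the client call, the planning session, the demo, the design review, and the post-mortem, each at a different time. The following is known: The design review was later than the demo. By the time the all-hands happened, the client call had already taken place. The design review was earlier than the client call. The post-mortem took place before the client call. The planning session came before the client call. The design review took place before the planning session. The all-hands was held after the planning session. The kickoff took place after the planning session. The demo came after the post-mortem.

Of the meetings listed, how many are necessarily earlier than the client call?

4

Directly stated before the client call: the design review, the planning session, and the post-mortem.
The demo reaches the client call via the demo → the design review → the client call.
That's the demo, the design review, the planning session, and the post-mortem — 4 in all.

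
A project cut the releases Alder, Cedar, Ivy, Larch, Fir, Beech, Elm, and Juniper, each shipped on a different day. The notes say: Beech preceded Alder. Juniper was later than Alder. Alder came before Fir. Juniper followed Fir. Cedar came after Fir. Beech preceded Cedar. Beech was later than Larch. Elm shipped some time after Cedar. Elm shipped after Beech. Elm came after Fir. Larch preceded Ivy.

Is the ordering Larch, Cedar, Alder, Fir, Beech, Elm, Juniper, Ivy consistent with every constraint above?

The constraints require Beech before Alder, but in the proposed sequence Alder appears ahead of Beech. That one violation is enough.

no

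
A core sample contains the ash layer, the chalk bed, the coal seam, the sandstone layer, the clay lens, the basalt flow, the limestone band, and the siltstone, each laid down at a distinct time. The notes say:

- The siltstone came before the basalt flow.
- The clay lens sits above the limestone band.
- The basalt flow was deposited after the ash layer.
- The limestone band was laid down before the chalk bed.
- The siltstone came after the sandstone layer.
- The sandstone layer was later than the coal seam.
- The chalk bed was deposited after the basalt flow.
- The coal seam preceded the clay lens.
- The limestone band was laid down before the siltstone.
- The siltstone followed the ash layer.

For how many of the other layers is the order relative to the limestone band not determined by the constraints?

Forced after the limestone band: the basalt flow, the chalk bed, the clay lens, and the siltstone.
That leaves the ash layer, the coal seam, and the sandstone layer with no forced order relative to the limestone band — 3.

3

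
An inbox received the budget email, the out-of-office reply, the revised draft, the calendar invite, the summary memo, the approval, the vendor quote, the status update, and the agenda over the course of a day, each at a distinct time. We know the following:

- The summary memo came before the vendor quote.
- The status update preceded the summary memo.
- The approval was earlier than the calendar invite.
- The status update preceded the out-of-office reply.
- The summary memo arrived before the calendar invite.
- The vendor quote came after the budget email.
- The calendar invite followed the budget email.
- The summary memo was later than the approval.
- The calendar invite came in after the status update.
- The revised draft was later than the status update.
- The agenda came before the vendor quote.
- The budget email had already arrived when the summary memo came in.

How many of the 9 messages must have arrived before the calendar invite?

Directly stated before the calendar invite: the approval, the budget email, the status update, and the summary memo.
No chain forces the revised draft (or any of the others) ahead of the calendar invite.
That's the approval, the budget email, the status update, and the summary memo — 4 in all.

4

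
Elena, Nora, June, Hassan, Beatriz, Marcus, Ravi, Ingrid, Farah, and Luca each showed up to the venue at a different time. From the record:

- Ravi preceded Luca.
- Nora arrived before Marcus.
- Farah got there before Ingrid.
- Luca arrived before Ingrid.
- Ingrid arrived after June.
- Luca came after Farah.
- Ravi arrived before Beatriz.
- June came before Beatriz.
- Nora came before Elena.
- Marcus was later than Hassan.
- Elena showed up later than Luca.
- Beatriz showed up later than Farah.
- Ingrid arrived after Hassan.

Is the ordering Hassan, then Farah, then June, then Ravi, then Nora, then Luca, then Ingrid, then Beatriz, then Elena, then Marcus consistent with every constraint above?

yes

Check each stated constraint against the proposed order — e.g. Hassan is ahead of Ingrid; Hassan is ahead of Marcus. Every pair is in the required order; nothing is violated.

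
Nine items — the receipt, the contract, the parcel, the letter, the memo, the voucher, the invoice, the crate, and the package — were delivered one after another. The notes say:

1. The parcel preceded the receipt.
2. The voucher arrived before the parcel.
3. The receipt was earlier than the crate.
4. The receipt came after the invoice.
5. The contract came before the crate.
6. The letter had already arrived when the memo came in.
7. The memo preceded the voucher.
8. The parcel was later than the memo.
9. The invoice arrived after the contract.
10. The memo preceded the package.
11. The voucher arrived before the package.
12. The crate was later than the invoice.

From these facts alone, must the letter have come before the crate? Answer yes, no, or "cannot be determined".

Chain the constraints: the letter → the memo → the parcel → the receipt → the crate. Each link is directly stated, so the letter comes before the crate.

yes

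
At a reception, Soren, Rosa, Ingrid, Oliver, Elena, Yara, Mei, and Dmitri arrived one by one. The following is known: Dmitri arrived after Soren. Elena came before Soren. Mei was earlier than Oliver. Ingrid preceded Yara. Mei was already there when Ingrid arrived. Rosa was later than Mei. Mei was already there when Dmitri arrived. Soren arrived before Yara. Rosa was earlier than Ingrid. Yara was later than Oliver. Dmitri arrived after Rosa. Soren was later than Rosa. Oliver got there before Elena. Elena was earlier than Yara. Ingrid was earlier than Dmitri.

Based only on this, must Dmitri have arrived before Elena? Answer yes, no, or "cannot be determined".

Tracing the constraints gives Elena → Soren → Dmitri, so Elena must come before Dmitri.
That means Dmitri cannot be before Elena.

no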